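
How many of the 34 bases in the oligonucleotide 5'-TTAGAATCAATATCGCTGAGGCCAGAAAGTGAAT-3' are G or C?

13

Base counts: G=8, T=8, A=13, C=5
Total G or C: 8 + 5 = 13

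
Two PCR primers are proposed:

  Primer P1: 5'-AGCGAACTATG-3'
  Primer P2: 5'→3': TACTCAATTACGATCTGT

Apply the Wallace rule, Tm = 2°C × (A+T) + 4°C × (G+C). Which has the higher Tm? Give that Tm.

Primer P2, 48°C

Primer P1: A+T=6, G+C=5 → Tm = 2(6)+4(5) = 32°C
Primer P2: A+T=12, G+C=6 → Tm = 2(12)+4(6) = 48°C
32°C vs 48°C → primer P2 is higher.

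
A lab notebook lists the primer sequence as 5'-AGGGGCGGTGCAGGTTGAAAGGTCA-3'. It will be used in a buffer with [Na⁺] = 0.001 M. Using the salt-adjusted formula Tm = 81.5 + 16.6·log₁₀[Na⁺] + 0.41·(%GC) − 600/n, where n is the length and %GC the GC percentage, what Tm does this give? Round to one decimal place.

32.3°C

Length n = 25. Counting bases: C=3, T=4, A=6, G=12
G+C = 15, so %GC = 15/25 × 100 = 60%
Salt term: 16.6 × (-3) = -49.8
GC term: 0.41 × 60 = 24.6; length term: −600/25 = −24
Tm = 81.5 + (-49.8) + 24.6 − 24 = 32.3 → 32.3°C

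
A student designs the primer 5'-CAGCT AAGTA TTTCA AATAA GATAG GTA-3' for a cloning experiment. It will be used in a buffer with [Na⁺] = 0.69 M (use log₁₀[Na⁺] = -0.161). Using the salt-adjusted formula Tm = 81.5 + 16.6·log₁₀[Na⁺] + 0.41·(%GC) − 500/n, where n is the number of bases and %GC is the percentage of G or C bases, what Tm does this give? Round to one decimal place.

Length n = 28. Base counts: C=3, T=8, A=12, G=5
G+C = 8, so %GC = 8/28 × 100 = 28.571%
Salt term: 16.6 × (-0.161) = -2.673
GC term: 0.41 × 28.571 = 11.714; length term: −500/28 = −17.857
Tm = 81.5 + (-2.673) + 11.714 − 17.857 = 72.684 → 72.7°C

72.7°C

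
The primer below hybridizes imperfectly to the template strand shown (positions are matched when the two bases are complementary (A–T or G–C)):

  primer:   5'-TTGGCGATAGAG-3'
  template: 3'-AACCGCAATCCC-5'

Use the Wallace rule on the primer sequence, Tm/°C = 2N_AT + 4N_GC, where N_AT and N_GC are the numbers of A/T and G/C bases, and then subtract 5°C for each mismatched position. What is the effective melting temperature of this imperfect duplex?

26°C

Primer base counts: A=3, T=3, G=5, C=1 → A+T=6, G+C=6
Perfect-match Tm = 2(6) + 4(6) = 12 + 24 = 36°C
Mismatches (positions where the bases are not complementary): 2 (at positions 7, 11)
Effective Tm = 36 − 2×5 = 36 − 10 = 26°C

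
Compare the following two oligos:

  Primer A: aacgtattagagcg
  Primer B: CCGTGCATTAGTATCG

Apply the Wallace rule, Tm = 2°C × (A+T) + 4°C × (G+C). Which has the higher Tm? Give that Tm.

Primer A: A+T=8, G+C=6 → Tm = 2(8)+4(6) = 40°C
Primer B: A+T=8, G+C=8 → Tm = 2(8)+4(8) = 48°C
40°C vs 48°C → primer B is higher.

Primer B, 48°C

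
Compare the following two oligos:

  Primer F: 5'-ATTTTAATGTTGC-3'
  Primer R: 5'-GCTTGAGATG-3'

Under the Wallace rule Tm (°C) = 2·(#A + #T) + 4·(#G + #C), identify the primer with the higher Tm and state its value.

Primer F, 32°C

Primer F: A+T=10, G+C=3 → Tm = 2(10)+4(3) = 32°C
Primer R: A+T=5, G+C=5 → Tm = 2(5)+4(5) = 30°C
32°C vs 30°C → primer F is higher.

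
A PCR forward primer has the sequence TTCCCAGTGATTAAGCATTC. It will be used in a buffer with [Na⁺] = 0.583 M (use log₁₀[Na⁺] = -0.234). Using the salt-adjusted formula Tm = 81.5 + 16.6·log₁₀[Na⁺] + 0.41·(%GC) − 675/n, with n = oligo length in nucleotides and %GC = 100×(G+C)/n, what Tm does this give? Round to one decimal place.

Length n = 20. Counting bases: T=7, A=5, G=3, C=5
G+C = 8, so %GC = 8/20 × 100 = 40%
Salt term: 16.6 × (-0.234) = -3.884
GC term: 0.41 × 40 = 16.4; length term: −675/20 = −33.75
Tm = 81.5 + (-3.884) + 16.4 − 33.75 = 60.266 → 60.3°C

60.3°C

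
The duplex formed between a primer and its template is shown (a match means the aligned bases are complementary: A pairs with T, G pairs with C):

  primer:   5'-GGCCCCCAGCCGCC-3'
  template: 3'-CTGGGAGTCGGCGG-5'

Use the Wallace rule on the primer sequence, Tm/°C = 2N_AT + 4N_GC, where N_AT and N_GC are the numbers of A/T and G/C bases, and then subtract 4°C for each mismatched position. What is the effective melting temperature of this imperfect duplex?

46°C

Primer base counts: A=1, T=0, G=4, C=9 → A+T=1, G+C=13
Perfect-match Tm = 2(1) + 4(13) = 2 + 52 = 54°C
Mismatches (positions where the bases are not complementary): 2 (at positions 2, 6)
Effective Tm = 54 − 2×4 = 54 − 8 = 46°C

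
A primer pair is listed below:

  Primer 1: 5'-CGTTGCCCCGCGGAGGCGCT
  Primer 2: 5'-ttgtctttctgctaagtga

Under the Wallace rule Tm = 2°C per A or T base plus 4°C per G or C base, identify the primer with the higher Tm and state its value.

Primer 1, 72°C

Primer 1: A+T=4, G+C=16 → Tm = 2(4)+4(16) = 72°C
Primer 2: A+T=12, G+C=7 → Tm = 2(12)+4(7) = 52°C
72°C vs 52°C → primer 1 is higher.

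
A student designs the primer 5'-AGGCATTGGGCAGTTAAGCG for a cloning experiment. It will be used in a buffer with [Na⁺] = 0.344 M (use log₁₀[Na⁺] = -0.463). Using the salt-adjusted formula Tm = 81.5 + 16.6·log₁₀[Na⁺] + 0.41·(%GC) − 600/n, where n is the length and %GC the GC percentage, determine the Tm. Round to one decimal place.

66.4°C

Length n = 20. Scanning the sequence gives C=3, G=8, T=4, A=5.
G+C = 11, so %GC = 11/20 × 100 = 55%
Salt term: 16.6 × (-0.463) = -7.686
GC term: 0.41 × 55 = 22.55; length term: −600/20 = −30
Tm = 81.5 + (-7.686) + 22.55 − 30 = 66.364 → 66.4°C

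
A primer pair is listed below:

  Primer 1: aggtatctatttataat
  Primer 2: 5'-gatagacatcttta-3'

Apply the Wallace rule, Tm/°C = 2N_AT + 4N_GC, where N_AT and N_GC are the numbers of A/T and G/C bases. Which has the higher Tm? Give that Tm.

Primer 1, 40°C

Primer 1: A+T=14, G+C=3 → Tm = 2(14)+4(3) = 40°C
Primer 2: A+T=10, G+C=4 → Tm = 2(10)+4(4) = 36°C
40°C vs 36°C → primer 1 is higher.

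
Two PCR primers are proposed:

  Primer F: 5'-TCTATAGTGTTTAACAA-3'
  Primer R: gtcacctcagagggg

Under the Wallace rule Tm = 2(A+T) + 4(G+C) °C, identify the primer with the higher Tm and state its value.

Primer R, 50°C

Primer F: A+T=13, G+C=4 → Tm = 2(13)+4(4) = 42°C
Primer R: A+T=5, G+C=10 → Tm = 2(5)+4(10) = 50°C
42°C vs 50°C → primer R is higher.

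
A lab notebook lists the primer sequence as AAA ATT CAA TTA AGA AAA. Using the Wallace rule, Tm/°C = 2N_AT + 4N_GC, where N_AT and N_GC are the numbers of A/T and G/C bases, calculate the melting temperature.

Scanning the sequence gives G=1, T=4, C=1, A=12.
So N_AT = 16 and N_GC = 2.
Tm = 2×16 + 4×2 = 40°C

40°C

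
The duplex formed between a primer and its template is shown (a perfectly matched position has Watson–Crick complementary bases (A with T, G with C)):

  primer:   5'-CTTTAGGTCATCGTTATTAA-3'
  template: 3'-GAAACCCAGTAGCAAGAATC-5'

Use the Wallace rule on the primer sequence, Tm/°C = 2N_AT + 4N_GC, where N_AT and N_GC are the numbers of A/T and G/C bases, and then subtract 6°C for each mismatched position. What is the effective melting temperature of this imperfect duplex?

Primer base counts: A=5, T=9, G=3, C=3 → A+T=14, G+C=6
Perfect-match Tm = 2(14) + 4(6) = 28 + 24 = 52°C
Mismatches (positions where the bases are not complementary): 3 (at positions 5, 16, 20)
Effective Tm = 52 − 3×6 = 52 − 18 = 34°C

34°C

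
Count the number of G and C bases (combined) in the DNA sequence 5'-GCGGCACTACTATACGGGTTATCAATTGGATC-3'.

Counting bases: C=7, T=9, G=8, A=8
Total G or C: 8 + 7 = 15

15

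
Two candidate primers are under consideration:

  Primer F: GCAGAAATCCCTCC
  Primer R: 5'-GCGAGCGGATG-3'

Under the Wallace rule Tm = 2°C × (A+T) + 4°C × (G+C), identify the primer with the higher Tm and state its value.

Primer F: A+T=6, G+C=8 → Tm = 2(6)+4(8) = 44°C
Primer R: A+T=3, G+C=8 → Tm = 2(3)+4(8) = 38°C
44°C vs 38°C → primer F is higher.

Primer F, 44°C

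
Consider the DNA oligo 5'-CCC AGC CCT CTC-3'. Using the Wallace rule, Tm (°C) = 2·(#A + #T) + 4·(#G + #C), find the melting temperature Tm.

42°C

Counting bases: G=1, A=1, C=8, T=2
AT pairs contribute 3, GC pairs contribute 9.
Tm = 2(3) + 4(9) = 6 + 36 = 42°C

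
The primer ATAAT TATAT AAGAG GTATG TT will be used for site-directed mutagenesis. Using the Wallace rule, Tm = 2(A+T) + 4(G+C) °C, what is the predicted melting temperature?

52°C

Scanning the sequence gives G=4, A=9, C=0, T=9.
AT pairs contribute 18, GC pairs contribute 4.
Tm = 2(18) + 4(4) = 36 + 16 = 52°C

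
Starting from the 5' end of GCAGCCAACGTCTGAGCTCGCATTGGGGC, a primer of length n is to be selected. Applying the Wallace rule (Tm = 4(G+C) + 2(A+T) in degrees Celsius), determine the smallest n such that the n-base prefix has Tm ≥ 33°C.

First 9 bases: GCAGCCAAC → Tm = 30°C (< 33°C)
First 10 bases: GCAGCCAACG → Tm = 34°C (≥ 33°C)
Since every base adds ≥2°C, Tm only increases with n, so the threshold is first crossed at n = 10.

n = 10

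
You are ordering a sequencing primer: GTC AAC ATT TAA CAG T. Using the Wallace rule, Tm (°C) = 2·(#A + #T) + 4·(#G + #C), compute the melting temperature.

G=2, C=3, A=6, T=5
So N_AT = 11 and N_GC = 5.
Tm = 2(11) + 4(5) = 22 + 20 = 42°C

42°C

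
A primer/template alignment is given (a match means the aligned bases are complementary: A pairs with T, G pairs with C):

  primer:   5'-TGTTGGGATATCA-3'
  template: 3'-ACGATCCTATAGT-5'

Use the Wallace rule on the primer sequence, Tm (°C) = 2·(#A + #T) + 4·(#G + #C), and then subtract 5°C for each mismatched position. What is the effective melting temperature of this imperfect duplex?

Primer base counts: A=3, T=5, G=4, C=1 → A+T=8, G+C=5
Perfect-match Tm = 2(8) + 4(5) = 16 + 20 = 36°C
Mismatches (positions where the bases are not complementary): 2 (at positions 3, 5)
Effective Tm = 36 − 2×5 = 36 − 10 = 26°C

26°C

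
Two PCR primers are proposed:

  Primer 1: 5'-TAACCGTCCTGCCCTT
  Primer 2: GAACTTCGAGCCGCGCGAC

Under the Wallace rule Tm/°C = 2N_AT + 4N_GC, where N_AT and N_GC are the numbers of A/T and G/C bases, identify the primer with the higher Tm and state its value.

Primer 2, 64°C

Primer 1: A+T=7, G+C=9 → Tm = 2(7)+4(9) = 50°C
Primer 2: A+T=6, G+C=13 → Tm = 2(6)+4(13) = 64°C
50°C vs 64°C → primer 2 is higher.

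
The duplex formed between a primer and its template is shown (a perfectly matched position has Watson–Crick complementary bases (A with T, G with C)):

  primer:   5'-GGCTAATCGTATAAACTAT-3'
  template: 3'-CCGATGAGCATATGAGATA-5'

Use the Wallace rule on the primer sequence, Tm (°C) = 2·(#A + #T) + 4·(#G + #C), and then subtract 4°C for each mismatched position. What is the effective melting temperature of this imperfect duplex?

38°C

Primer base counts: A=7, T=6, G=3, C=3 → A+T=13, G+C=6
Perfect-match Tm = 2(13) + 4(6) = 26 + 24 = 50°C
Mismatches (positions where the bases are not complementary): 3 (at positions 6, 14, 15)
Effective Tm = 50 − 3×4 = 50 − 12 = 38°C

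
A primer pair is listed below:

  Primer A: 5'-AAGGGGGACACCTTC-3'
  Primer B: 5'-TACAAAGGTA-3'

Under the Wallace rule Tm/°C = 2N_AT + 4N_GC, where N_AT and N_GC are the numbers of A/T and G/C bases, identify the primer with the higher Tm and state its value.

Primer A, 48°C

Primer A: A+T=6, G+C=9 → Tm = 2(6)+4(9) = 48°C
Primer B: A+T=7, G+C=3 → Tm = 2(7)+4(3) = 26°C
48°C vs 26°C → primer A is higher.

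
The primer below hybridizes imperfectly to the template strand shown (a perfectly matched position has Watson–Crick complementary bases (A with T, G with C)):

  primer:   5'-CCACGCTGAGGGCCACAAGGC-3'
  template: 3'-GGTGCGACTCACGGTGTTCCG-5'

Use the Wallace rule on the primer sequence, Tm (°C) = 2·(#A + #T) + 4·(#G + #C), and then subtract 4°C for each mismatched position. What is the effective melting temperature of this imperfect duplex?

68°C

Primer base counts: A=5, T=1, G=7, C=8 → A+T=6, G+C=15
Perfect-match Tm = 2(6) + 4(15) = 12 + 60 = 72°C
Mismatches (positions where the bases are not complementary): 1 (at position 11)
Effective Tm = 72 − 1×4 = 72 − 4 = 68°C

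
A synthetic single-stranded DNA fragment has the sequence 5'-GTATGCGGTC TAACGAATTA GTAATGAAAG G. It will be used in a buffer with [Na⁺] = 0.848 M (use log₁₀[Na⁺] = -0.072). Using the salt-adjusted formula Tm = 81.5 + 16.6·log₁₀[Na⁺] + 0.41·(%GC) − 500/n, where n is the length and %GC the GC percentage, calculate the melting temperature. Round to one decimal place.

80.0°C

Length n = 31. Counting bases: G=9, T=8, C=3, A=11
G+C = 12, so %GC = 12/31 × 100 = 38.71%
Salt term: 16.6 × (-0.072) = -1.195
GC term: 0.41 × 38.71 = 15.871; length term: −500/31 = −16.129
Tm = 81.5 + (-1.195) + 15.871 − 16.129 = 80.047 → 80.0°C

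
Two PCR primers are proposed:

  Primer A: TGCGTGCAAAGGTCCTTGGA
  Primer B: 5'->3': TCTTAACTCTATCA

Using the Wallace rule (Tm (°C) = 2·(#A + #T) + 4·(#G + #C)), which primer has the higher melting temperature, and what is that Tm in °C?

Primer A: A+T=9, G+C=11 → Tm = 2(9)+4(11) = 62°C
Primer B: A+T=10, G+C=4 → Tm = 2(10)+4(4) = 36°C
62°C vs 36°C → primer A is higher.

Primer A, 62°C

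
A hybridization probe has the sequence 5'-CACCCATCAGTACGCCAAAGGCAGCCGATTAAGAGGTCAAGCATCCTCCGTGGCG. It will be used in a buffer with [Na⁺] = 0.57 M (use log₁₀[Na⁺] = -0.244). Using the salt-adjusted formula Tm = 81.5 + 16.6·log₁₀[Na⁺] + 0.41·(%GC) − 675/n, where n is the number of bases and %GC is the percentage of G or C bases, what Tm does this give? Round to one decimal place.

Length n = 55. Counting bases: C=18, A=15, G=14, T=8
G+C = 32, so %GC = 32/55 × 100 = 58.182%
Salt term: 16.6 × (-0.244) = -4.05
GC term: 0.41 × 58.182 = 23.855; length term: −675/55 = −12.273
Tm = 81.5 + (-4.05) + 23.855 − 12.273 = 89.032 → 89.0°C

89.0°C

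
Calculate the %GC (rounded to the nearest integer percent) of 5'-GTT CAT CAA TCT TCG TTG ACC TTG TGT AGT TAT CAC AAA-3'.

36%

Counting bases: T=15, C=8, G=6, A=10
G+C = 6 + 8 = 14 out of 39 bases
%GC = 14/39 × 100 = 35.9% ≈ 36%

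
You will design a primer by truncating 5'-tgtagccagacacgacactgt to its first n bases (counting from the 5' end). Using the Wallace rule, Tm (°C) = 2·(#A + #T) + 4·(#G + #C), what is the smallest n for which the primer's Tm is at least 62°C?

First 19 bases: TGTAGCCAGACACGACACT → Tm = 58°C (< 62°C)
First 20 bases: TGTAGCCAGACACGACACTG → Tm = 62°C (≥ 62°C)
Since every base adds ≥2°C, Tm only increases with n, so the threshold is first crossed at n = 20.

n = 20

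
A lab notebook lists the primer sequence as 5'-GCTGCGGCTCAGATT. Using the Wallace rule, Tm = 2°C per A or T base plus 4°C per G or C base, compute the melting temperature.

48°C

Scanning the sequence gives C=4, T=4, A=2, G=5.
A+T = 6, G+C = 9
Tm = 2(6) + 4(9) = 12 + 36 = 48°C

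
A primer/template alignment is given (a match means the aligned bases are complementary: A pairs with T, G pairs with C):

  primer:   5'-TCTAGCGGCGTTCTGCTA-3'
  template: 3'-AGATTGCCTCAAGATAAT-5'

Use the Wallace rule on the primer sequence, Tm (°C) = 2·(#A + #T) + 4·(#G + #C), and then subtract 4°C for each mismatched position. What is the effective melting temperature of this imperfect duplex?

40°C

Primer base counts: A=2, T=6, G=5, C=5 → A+T=8, G+C=10
Perfect-match Tm = 2(8) + 4(10) = 16 + 40 = 56°C
Mismatches (positions where the bases are not complementary): 4 (at positions 5, 9, 15, 16)
Effective Tm = 56 − 4×4 = 56 − 16 = 40°C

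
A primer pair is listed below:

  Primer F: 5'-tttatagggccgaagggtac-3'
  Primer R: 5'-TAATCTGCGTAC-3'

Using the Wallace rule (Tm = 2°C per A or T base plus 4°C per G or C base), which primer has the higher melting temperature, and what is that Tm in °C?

Primer F, 60°C

Primer F: A+T=10, G+C=10 → Tm = 2(10)+4(10) = 60°C
Primer R: A+T=7, G+C=5 → Tm = 2(7)+4(5) = 34°C
60°C vs 34°C → primer F is higher.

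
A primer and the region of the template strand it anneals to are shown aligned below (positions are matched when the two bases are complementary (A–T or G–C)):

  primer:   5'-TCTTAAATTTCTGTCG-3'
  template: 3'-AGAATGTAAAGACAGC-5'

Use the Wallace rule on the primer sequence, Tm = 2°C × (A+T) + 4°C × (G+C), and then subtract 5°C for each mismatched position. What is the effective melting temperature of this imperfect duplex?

Primer base counts: A=3, T=8, G=2, C=3 → A+T=11, G+C=5
Perfect-match Tm = 2(11) + 4(5) = 22 + 20 = 42°C
Mismatches (positions where the bases are not complementary): 1 (at position 6)
Effective Tm = 42 − 1×5 = 42 − 5 = 37°C

37°C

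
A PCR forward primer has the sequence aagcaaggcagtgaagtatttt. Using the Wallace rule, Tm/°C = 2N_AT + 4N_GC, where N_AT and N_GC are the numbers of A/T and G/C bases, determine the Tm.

60°C

Scanning the sequence gives G=6, T=6, C=2, A=8.
A+T = 14, G+C = 8
Tm = 4·8 + 2·14 = 32 + 28 = 60°C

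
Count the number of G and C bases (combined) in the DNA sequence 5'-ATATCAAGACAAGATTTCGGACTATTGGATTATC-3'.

Base counts: C=5, T=11, G=6, A=12
G+C = 6 + 5 = 11

11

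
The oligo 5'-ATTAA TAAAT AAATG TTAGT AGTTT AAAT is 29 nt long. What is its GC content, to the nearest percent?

10%

Base counts: T=12, G=3, A=14, C=0
G+C = 3 + 0 = 3 out of 29 bases
%GC = 3/29 × 100 = 10.34% ≈ 10%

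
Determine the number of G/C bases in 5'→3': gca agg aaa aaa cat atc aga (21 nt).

7

Counting bases: T=2, G=4, C=3, A=12
Total G or C: 4 + 3 = 7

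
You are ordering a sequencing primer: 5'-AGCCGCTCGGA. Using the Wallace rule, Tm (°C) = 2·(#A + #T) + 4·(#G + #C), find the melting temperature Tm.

38°C

Scanning the sequence gives A=2, C=4, T=1, G=4.
AT pairs contribute 3, GC pairs contribute 8.
Tm = 2×3 + 4×8 = 38°C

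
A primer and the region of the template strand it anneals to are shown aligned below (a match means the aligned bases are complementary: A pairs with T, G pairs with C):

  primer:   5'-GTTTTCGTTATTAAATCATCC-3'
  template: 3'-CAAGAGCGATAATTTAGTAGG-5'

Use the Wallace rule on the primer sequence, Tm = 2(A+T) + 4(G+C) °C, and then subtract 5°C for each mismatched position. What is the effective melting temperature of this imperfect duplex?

Primer base counts: A=5, T=10, G=2, C=4 → A+T=15, G+C=6
Perfect-match Tm = 2(15) + 4(6) = 30 + 24 = 54°C
Mismatches (positions where the bases are not complementary): 2 (at positions 4, 8)
Effective Tm = 54 − 2×5 = 54 − 10 = 44°C

44°C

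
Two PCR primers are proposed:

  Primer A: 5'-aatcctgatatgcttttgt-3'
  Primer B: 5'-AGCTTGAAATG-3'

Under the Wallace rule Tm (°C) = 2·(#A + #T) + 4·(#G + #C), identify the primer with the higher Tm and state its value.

Primer A, 50°C

Primer A: A+T=13, G+C=6 → Tm = 2(13)+4(6) = 50°C
Primer B: A+T=7, G+C=4 → Tm = 2(7)+4(4) = 30°C
50°C vs 30°C → primer A is higher.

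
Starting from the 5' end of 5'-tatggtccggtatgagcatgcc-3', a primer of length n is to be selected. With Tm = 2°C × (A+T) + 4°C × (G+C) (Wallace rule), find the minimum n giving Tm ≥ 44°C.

n = 15

First 14 bases: TATGGTCCGGTATG → Tm = 42°C (< 44°C)
First 15 bases: TATGGTCCGGTATGA → Tm = 44°C (≥ 44°C)
Each additional base adds 2°C (A/T) or 4°C (G/C), so Tm is non-decreasing in n; n = 15 is the first length to reach 44°C.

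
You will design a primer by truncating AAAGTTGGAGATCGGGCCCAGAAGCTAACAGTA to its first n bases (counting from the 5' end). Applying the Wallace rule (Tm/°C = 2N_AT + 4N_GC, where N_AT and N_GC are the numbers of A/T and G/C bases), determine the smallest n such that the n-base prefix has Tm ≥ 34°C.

First 12 bases: AAAGTTGGAGAT → Tm = 32°C (< 34°C)
First 13 bases: AAAGTTGGAGATC → Tm = 36°C (≥ 34°C)
Since every base adds ≥2°C, Tm only increases with n, so the threshold is first crossed at n = 13.

n = 13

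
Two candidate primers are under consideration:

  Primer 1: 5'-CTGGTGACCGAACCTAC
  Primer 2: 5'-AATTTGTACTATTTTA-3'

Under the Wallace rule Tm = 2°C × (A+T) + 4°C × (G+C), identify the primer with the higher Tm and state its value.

Primer 1, 54°C

Primer 1: A+T=7, G+C=10 → Tm = 2(7)+4(10) = 54°C
Primer 2: A+T=14, G+C=2 → Tm = 2(14)+4(2) = 36°C
54°C vs 36°C → primer 1 is higher.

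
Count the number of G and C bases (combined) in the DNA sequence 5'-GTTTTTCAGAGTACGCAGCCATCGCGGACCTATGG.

Scanning the sequence gives A=7, G=10, T=9, C=9.
Total G or C: 10 + 9 = 19

19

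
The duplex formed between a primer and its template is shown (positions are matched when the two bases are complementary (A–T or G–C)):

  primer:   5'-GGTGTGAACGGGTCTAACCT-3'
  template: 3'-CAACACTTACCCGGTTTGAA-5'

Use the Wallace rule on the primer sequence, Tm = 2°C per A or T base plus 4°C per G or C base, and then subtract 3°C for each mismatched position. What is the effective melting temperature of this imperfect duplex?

47°C

Primer base counts: A=4, T=5, G=7, C=4 → A+T=9, G+C=11
Perfect-match Tm = 2(9) + 4(11) = 18 + 44 = 62°C
Mismatches (positions where the bases are not complementary): 5 (at positions 2, 9, 13, 15, 19)
Effective Tm = 62 − 5×3 = 62 − 15 = 47°C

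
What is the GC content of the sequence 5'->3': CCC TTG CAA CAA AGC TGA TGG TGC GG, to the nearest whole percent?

58%

Counting bases: C=7, A=6, T=5, G=8
G+C = 8 + 7 = 15 out of 26 bases
%GC = 15/26 × 100 = 57.69% ≈ 58%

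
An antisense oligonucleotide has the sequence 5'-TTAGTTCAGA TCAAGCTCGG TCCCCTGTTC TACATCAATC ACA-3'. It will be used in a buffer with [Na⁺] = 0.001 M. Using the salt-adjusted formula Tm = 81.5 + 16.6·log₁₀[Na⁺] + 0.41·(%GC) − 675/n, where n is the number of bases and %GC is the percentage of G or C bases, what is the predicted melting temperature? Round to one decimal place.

34.1°C

Length n = 43. C=13, T=13, A=11, G=6
G+C = 19, so %GC = 19/43 × 100 = 44.186%
Salt term: 16.6 × (-3) = -49.8
GC term: 0.41 × 44.186 = 18.116; length term: −675/43 = −15.698
Tm = 81.5 + (-49.8) + 18.116 − 15.698 = 34.118 → 34.1°C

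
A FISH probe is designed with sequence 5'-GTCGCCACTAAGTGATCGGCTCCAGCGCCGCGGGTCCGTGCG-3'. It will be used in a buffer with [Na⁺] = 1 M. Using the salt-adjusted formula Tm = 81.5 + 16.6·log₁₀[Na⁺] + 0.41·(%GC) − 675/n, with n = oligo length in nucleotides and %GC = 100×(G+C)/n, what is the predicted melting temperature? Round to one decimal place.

Length n = 42. Scanning the sequence gives T=7, A=5, G=15, C=15.
G+C = 30, so %GC = 30/42 × 100 = 71.429%
Salt term: 16.6 × (0) = 0
GC term: 0.41 × 71.429 = 29.286; length term: −675/42 = −16.071
Tm = 81.5 + (0) + 29.286 − 16.071 = 94.715 → 94.7°C

94.7°C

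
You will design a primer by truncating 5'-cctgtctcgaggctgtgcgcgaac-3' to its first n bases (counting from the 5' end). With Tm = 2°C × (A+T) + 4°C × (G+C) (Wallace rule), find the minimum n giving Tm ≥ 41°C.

First 12 bases: CCTGTCTCGAGG → Tm = 40°C (< 41°C)
First 13 bases: CCTGTCTCGAGGC → Tm = 44°C (≥ 41°C)
Each additional base adds 2°C (A/T) or 4°C (G/C), so Tm is non-decreasing in n; n = 13 is the first length to reach 41°C.

n = 13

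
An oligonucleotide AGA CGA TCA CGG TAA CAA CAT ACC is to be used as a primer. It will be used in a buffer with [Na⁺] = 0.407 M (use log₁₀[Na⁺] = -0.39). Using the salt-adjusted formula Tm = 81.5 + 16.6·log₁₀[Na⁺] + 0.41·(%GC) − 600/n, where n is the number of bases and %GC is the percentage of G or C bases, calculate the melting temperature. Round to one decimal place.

68.8°C

Length n = 24. Scanning the sequence gives C=7, G=4, T=3, A=10.
G+C = 11, so %GC = 11/24 × 100 = 45.833%
Salt term: 16.6 × (-0.39) = -6.474
GC term: 0.41 × 45.833 = 18.792; length term: −600/24 = −25
Tm = 81.5 + (-6.474) + 18.792 − 25 = 68.818 → 68.8°C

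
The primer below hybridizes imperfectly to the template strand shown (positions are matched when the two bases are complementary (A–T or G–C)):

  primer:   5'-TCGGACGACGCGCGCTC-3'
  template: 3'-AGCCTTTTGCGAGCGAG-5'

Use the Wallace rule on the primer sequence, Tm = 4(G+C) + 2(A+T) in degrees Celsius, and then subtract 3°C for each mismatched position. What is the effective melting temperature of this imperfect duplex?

51°C

Primer base counts: A=2, T=2, G=6, C=7 → A+T=4, G+C=13
Perfect-match Tm = 2(4) + 4(13) = 8 + 52 = 60°C
Mismatches (positions where the bases are not complementary): 3 (at positions 6, 7, 12)
Effective Tm = 60 − 3×3 = 60 − 9 = 51°C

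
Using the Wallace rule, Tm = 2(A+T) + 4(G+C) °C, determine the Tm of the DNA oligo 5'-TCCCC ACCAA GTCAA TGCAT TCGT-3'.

Scanning the sequence gives T=6, C=9, A=6, G=3.
A+T = 12, G+C = 12
Tm = 2×12 + 4×12 = 72°C

72°C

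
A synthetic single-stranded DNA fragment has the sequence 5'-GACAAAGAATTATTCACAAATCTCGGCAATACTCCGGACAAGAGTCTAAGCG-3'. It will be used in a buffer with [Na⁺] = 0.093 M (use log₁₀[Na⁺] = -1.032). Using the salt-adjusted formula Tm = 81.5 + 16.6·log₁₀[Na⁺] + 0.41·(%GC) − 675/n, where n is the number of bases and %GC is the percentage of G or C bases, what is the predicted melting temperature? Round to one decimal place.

68.7°C

Length n = 52. Base counts: T=10, G=10, C=12, A=20
G+C = 22, so %GC = 22/52 × 100 = 42.308%
Salt term: 16.6 × (-1.032) = -17.131
GC term: 0.41 × 42.308 = 17.346; length term: −675/52 = −12.981
Tm = 81.5 + (-17.131) + 17.346 − 12.981 = 68.734 → 68.7°C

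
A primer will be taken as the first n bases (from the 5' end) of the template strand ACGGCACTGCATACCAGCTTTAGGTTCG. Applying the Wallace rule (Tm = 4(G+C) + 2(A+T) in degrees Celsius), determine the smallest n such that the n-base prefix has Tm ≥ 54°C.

First 16 bases: ACGGCACTGCATACCA → Tm = 50°C (< 54°C)
First 17 bases: ACGGCACTGCATACCAG → Tm = 54°C (≥ 54°C)
Since every base adds ≥2°C, Tm only increases with n, so the threshold is first crossed at n = 17.

n = 17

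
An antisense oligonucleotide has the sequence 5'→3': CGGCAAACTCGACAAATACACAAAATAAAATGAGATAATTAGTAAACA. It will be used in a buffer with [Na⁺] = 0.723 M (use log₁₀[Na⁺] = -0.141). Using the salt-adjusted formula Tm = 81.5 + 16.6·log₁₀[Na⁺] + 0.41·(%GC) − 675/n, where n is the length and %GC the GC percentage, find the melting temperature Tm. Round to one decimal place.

Length n = 48. T=8, C=8, G=6, A=26
G+C = 14, so %GC = 14/48 × 100 = 29.167%
Salt term: 16.6 × (-0.141) = -2.341
GC term: 0.41 × 29.167 = 11.958; length term: −675/48 = −14.062
Tm = 81.5 + (-2.341) + 11.958 − 14.062 = 77.055 → 77.1°C

77.1°C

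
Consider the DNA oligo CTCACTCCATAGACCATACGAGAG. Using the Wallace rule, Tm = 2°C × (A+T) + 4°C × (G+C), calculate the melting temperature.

72°C

A=8, C=8, T=4, G=4
So N_AT = 12 and N_GC = 12.
Tm = 2(12) + 4(12) = 24 + 48 = 72°C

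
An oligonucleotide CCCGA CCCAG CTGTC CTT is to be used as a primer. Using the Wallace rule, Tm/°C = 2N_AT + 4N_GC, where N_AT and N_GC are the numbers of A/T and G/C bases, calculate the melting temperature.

Counting bases: G=3, A=2, C=9, T=4
AT pairs contribute 6, GC pairs contribute 12.
Tm = 2×6 + 4×12 = 60°C

60°C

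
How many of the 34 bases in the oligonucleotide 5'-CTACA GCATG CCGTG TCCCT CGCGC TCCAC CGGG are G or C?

24

C=15, A=4, G=9, T=6
Total G or C: 9 + 15 = 24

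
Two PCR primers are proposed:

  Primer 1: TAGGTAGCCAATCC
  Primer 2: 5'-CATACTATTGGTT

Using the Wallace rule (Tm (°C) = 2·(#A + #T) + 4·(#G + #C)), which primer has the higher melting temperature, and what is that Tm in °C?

Primer 1: A+T=7, G+C=7 → Tm = 2(7)+4(7) = 42°C
Primer 2: A+T=9, G+C=4 → Tm = 2(9)+4(4) = 34°C
42°C vs 34°C → primer 1 is higher.

Primer 1, 42°C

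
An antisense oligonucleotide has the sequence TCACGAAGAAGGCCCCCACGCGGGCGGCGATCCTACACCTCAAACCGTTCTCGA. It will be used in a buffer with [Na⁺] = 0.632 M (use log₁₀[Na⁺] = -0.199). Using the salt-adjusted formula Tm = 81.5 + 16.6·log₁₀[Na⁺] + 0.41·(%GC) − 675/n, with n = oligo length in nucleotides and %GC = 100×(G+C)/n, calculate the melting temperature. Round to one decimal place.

Length n = 54. Counting bases: A=13, C=21, G=13, T=7
G+C = 34, so %GC = 34/54 × 100 = 62.963%
Salt term: 16.6 × (-0.199) = -3.303
GC term: 0.41 × 62.963 = 25.815; length term: −675/54 = −12.5
Tm = 81.5 + (-3.303) + 25.815 − 12.5 = 91.512 → 91.5°C

91.5°C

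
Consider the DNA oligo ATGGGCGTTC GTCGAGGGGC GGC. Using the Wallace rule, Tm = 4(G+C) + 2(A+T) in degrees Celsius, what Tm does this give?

80°C

T=4, C=5, A=2, G=12
So N_AT = 6 and N_GC = 17.
Tm = 4·17 + 2·6 = 68 + 12 = 80°C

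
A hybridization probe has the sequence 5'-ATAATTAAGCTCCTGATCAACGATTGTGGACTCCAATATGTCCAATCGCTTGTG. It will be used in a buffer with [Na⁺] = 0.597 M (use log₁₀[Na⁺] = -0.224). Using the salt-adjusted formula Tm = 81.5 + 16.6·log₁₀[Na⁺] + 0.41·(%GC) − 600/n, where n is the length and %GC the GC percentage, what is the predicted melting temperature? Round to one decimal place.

83.4°C

Length n = 54. Counting bases: A=15, C=12, G=10, T=17
G+C = 22, so %GC = 22/54 × 100 = 40.741%
Salt term: 16.6 × (-0.224) = -3.718
GC term: 0.41 × 40.741 = 16.704; length term: −600/54 = −11.111
Tm = 81.5 + (-3.718) + 16.704 − 11.111 = 83.375 → 83.4°C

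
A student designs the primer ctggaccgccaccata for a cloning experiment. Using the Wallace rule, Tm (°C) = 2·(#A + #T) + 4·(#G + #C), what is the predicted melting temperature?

G=3, T=2, C=7, A=4
So N_AT = 6 and N_GC = 10.
Tm = 2(6) + 4(10) = 12 + 40 = 52°C

52°C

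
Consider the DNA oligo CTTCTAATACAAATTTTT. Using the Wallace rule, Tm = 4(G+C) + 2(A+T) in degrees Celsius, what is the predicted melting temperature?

Counting bases: C=3, G=0, A=6, T=9
AT pairs contribute 15, GC pairs contribute 3.
Tm = 4·3 + 2·15 = 12 + 30 = 42°C

42°C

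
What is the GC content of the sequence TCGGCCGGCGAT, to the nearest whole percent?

Scanning the sequence gives G=5, A=1, C=4, T=2.
G+C = 5 + 4 = 9 out of 12 bases
%GC = 9/12 × 100 = 75% ≈ 75%

75%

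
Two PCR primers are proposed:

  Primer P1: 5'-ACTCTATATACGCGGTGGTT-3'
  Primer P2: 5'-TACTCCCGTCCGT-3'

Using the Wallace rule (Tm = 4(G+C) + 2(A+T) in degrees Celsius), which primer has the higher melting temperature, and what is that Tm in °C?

Primer P1: A+T=11, G+C=9 → Tm = 2(11)+4(9) = 58°C
Primer P2: A+T=5, G+C=8 → Tm = 2(5)+4(8) = 42°C
58°C vs 42°C → primer P1 is higher.

Primer P1, 58°C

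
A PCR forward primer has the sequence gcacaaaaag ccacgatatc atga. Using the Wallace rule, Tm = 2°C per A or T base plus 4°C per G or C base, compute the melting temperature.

68°C

Scanning the sequence gives A=11, T=3, G=4, C=6.
A+T = 14, G+C = 10
Tm = 2×14 + 4×10 = 68°C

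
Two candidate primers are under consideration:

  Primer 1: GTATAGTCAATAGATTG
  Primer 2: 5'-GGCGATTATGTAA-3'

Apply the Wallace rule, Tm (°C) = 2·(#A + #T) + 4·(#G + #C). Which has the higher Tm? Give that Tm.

Primer 1, 44°C

Primer 1: A+T=12, G+C=5 → Tm = 2(12)+4(5) = 44°C
Primer 2: A+T=8, G+C=5 → Tm = 2(8)+4(5) = 36°C
44°C vs 36°C → primer 1 is higher.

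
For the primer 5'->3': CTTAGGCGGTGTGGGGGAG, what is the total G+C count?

13

Base counts: G=11, C=2, A=2, T=4
G+C = 11 + 2 = 13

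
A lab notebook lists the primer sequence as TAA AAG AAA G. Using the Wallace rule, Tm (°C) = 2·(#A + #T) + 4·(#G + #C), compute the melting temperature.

24°C

Counting bases: T=1, G=2, C=0, A=7
A+T = 8, G+C = 2
Tm = 2×8 + 4×2 = 24°C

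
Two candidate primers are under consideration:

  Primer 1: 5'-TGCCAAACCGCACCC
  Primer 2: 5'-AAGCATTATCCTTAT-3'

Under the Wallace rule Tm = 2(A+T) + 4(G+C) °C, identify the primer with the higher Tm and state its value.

Primer 1: A+T=5, G+C=10 → Tm = 2(5)+4(10) = 50°C
Primer 2: A+T=11, G+C=4 → Tm = 2(11)+4(4) = 38°C
50°C vs 38°C → primer 1 is higher.

Primer 1, 50°C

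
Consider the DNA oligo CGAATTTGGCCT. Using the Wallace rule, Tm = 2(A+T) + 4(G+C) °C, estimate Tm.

T=4, C=3, G=3, A=2
A+T = 6, G+C = 6
Tm = 4·6 + 2·6 = 24 + 12 = 36°C

36°C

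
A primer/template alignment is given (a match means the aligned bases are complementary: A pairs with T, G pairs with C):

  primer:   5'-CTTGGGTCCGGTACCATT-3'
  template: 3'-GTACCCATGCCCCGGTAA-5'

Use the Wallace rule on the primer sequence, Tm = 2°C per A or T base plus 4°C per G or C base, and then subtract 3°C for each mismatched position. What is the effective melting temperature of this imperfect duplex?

44°C

Primer base counts: A=2, T=6, G=5, C=5 → A+T=8, G+C=10
Perfect-match Tm = 2(8) + 4(10) = 16 + 40 = 56°C
Mismatches (positions where the bases are not complementary): 4 (at positions 2, 8, 12, 13)
Effective Tm = 56 − 4×3 = 56 − 12 = 44°C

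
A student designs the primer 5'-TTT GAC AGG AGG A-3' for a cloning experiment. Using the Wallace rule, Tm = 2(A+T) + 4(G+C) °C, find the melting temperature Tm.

Counting bases: A=4, C=1, G=5, T=3
A+T = 7, G+C = 6
Tm = 2(7) + 4(6) = 14 + 24 = 38°C

38°C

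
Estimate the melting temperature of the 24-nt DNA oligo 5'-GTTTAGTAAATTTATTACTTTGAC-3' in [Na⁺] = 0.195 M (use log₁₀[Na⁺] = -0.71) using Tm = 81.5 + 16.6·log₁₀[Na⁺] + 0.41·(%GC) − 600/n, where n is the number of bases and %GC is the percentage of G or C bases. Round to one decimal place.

53.3°C

Length n = 24. Base counts: A=7, T=12, C=2, G=3
G+C = 5, so %GC = 5/24 × 100 = 20.833%
Salt term: 16.6 × (-0.71) = -11.786
GC term: 0.41 × 20.833 = 8.542; length term: −600/24 = −25
Tm = 81.5 + (-11.786) + 8.542 − 25 = 53.256 → 53.3°C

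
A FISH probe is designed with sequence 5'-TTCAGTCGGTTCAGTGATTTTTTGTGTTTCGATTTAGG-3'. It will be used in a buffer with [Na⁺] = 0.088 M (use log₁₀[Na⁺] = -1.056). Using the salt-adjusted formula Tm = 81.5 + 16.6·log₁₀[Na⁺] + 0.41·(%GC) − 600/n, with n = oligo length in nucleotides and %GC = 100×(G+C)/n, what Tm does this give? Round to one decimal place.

63.3°C

Length n = 38. Scanning the sequence gives T=19, A=5, C=4, G=10.
G+C = 14, so %GC = 14/38 × 100 = 36.842%
Salt term: 16.6 × (-1.056) = -17.53
GC term: 0.41 × 36.842 = 15.105; length term: −600/38 = −15.789
Tm = 81.5 + (-17.53) + 15.105 − 15.789 = 63.286 → 63.3°C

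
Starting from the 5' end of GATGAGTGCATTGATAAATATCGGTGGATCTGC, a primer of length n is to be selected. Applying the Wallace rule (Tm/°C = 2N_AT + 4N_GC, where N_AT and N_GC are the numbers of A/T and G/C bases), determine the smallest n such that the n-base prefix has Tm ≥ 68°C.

n = 25

First 24 bases: GATGAGTGCATTGATAAATATCGG → Tm = 66°C (< 68°C)
First 25 bases: GATGAGTGCATTGATAAATATCGGT → Tm = 68°C (≥ 68°C)
Since every base adds ≥2°C, Tm only increases with n, so the threshold is first crossed at n = 25.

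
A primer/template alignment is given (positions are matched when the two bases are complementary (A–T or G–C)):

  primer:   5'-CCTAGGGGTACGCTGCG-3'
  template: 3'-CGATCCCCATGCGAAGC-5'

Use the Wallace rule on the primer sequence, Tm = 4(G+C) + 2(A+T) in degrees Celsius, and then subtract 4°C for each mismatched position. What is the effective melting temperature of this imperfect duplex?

Primer base counts: A=2, T=3, G=7, C=5 → A+T=5, G+C=12
Perfect-match Tm = 2(5) + 4(12) = 10 + 48 = 58°C
Mismatches (positions where the bases are not complementary): 2 (at positions 1, 15)
Effective Tm = 58 − 2×4 = 58 − 8 = 50°C

50°C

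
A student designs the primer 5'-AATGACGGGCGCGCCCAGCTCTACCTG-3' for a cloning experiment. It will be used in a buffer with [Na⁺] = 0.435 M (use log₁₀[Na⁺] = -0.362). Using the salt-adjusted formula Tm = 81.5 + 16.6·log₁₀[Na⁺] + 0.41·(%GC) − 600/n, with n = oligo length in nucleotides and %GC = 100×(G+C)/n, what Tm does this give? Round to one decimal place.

80.6°C

Length n = 27. C=10, T=4, G=8, A=5
G+C = 18, so %GC = 18/27 × 100 = 66.667%
Salt term: 16.6 × (-0.362) = -6.009
GC term: 0.41 × 66.667 = 27.333; length term: −600/27 = −22.222
Tm = 81.5 + (-6.009) + 27.333 − 22.222 = 80.602 → 80.6°C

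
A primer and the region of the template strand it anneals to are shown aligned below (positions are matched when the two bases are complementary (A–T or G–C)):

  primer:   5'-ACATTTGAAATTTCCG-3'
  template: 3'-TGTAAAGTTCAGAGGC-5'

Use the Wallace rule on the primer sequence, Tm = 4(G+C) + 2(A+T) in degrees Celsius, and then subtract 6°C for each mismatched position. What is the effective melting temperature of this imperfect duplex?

24°C

Primer base counts: A=5, T=6, G=2, C=3 → A+T=11, G+C=5
Perfect-match Tm = 2(11) + 4(5) = 22 + 20 = 42°C
Mismatches (positions where the bases are not complementary): 3 (at positions 7, 10, 12)
Effective Tm = 42 − 3×6 = 42 − 18 = 24°C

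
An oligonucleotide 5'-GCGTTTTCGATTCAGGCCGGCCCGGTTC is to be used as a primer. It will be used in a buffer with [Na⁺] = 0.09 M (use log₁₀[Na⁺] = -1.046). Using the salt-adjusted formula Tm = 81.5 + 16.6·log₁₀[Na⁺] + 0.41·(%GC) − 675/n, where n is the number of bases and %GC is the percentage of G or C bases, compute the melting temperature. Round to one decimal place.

Length n = 28. Counting bases: A=2, C=9, T=8, G=9
G+C = 18, so %GC = 18/28 × 100 = 64.286%
Salt term: 16.6 × (-1.046) = -17.364
GC term: 0.41 × 64.286 = 26.357; length term: −675/28 = −24.107
Tm = 81.5 + (-17.364) + 26.357 − 24.107 = 66.386 → 66.4°C

66.4°C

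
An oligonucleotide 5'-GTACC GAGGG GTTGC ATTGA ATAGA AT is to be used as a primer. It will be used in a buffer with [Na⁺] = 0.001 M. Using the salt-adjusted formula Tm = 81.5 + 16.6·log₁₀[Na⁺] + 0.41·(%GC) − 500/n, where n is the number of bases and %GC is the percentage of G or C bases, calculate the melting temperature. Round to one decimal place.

Length n = 27. G=9, A=8, C=3, T=7
G+C = 12, so %GC = 12/27 × 100 = 44.444%
Salt term: 16.6 × (-3) = -49.8
GC term: 0.41 × 44.444 = 18.222; length term: −500/27 = −18.519
Tm = 81.5 + (-49.8) + 18.222 − 18.519 = 31.403 → 31.4°C

31.4°C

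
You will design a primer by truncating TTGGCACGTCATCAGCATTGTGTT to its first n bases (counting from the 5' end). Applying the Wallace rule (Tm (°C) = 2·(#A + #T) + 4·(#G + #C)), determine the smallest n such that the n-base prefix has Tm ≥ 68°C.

n = 23

First 22 bases: TTGGCACGTCATCAGCATTGTG → Tm = 66°C (< 68°C)
First 23 bases: TTGGCACGTCATCAGCATTGTGT → Tm = 68°C (≥ 68°C)
Each additional base adds 2°C (A/T) or 4°C (G/C), so Tm is non-decreasing in n; n = 23 is the first length to reach 68°C.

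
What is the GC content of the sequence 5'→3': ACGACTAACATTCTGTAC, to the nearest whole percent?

39%

Base counts: G=2, T=5, C=5, A=6
G+C = 2 + 5 = 7 out of 18 bases
%GC = 7/18 × 100 = 38.89% ≈ 39%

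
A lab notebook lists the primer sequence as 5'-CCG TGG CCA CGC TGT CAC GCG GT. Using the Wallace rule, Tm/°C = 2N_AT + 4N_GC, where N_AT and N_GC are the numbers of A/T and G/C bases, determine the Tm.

80°C

Counting bases: A=2, G=8, T=4, C=9
A+T = 6, G+C = 17
Tm = 2×6 + 4×17 = 80°C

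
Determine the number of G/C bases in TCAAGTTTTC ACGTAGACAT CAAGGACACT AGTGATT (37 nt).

Scanning the sequence gives T=11, G=7, A=12, C=7.
Total G or C: 7 + 7 = 14

14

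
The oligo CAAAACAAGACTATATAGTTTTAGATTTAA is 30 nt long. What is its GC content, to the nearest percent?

20%

Counting bases: C=3, A=14, G=3, T=10
G+C = 3 + 3 = 6 out of 30 bases
%GC = 6/30 × 100 = 20% ≈ 20%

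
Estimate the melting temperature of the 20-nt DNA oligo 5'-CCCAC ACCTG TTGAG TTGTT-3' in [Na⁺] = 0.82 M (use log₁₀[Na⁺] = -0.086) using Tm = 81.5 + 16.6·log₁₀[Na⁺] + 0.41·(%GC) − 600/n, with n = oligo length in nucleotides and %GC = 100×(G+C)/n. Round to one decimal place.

70.6°C

Length n = 20. C=6, T=7, A=3, G=4
G+C = 10, so %GC = 10/20 × 100 = 50%
Salt term: 16.6 × (-0.086) = -1.428
GC term: 0.41 × 50 = 20.5; length term: −600/20 = −30
Tm = 81.5 + (-1.428) + 20.5 − 30 = 70.572 → 70.6°C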